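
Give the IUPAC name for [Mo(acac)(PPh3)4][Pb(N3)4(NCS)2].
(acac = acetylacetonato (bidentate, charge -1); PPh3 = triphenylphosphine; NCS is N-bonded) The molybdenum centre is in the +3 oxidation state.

Mo is given as +3; the cation's ligand charges sum to -1, so the complex cation is 2+.
A 1:1 salt means the anion carries the equal and opposite charge, 2−.
Anion: ligand charges sum to -6; for the ion to be 2−, Pb = +4.

(acetylacetonato)tetrakis(triphenylphosphine)molybdenum(III) tetraazidodiisothiocyanatoplumbate(IV)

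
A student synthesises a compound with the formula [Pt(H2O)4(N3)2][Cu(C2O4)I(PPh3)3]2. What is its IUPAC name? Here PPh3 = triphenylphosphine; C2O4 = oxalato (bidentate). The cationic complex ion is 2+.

The complex cation is given as 2+; its ligand charges sum to -2, so Pt = +4.
With 2 anions per cation, each anion must be 2/2 = 1−.
Anion: ligand charges sum to -3; for the ion to be 1−, Cu = +2.

tetraaquadiazidoplatinum(IV) iodooxalatotris(triphenylphosphine)cuprate(II)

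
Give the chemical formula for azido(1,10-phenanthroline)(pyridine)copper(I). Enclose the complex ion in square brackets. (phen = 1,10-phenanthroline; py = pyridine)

[Cu(N3)(phen)(py)]

Ligands: 1 1,10-phenanthroline (phen, neutral), 1 pyridine (py, neutral), 1 azido (N3, -1). Ligand charge sum = -1.
With Cu in oxidation state +1, the complex ion is [Cu...].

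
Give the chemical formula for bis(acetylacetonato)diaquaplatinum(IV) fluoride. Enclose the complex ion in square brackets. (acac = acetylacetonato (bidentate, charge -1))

Ligands: 2 acetylacetonato (acac, -1), 2 aqua (H2O, neutral). Ligand charge sum = -2.
With Pt in oxidation state +4, the complex ion is [Pt...]^2+.
Charge balance with fluoride (-1) requires 1 complex ion per 2 fluoride.

[Pt(acac)2(H2O)2]F2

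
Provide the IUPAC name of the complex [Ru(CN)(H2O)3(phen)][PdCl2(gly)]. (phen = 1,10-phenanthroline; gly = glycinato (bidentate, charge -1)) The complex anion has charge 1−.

The complex anion is given as 1−; its ligand charges sum to -3, so Pd = +2.
A 1:1 salt means the cation carries the equal and opposite charge, 1+.
Cation: ligand charges sum to -1; for the ion to be 1+, Ru = +2.

triaquacyano(1,10-phenanthroline)ruthenium(II) dichloro(glycinato)palladate(II)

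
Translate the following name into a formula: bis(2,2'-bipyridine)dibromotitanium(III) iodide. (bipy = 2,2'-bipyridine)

Ligands: 2 2,2'-bipyridine (bipy, neutral), 2 bromo (Br, -1). Ligand charge sum = -2.
With Ti in oxidation state +3, the complex ion is [Ti...]^1+.
Charge balance with iodide (-1) requires 1 complex ion per 1 iodide.

[Ti(bipy)2Br2]I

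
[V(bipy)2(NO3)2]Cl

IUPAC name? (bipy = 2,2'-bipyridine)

bis(2,2'-bipyridine)dinitratovanadium(III) chloride

The 1 chloride counter-ion carries a total charge of -1, so each complex ion is 1+.
Ligand charges: 2×nitrato (-1 each), 2×2,2'-bipyridine (neutral); total -2. So V + (-2) = 1+, giving V = +3.
Ligands are named alphabetically: bipyridine before nitrato.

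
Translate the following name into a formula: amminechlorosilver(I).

[AgCl(NH3)]

Ligands: 1 chloro (Cl, -1), 1 ammine (NH3, neutral). Ligand charge sum = -1.
With Ag in oxidation state +1, the complex ion is [Ag...].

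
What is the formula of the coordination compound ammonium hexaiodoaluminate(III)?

(NH4)3[AlI6]

Ligands: 6 iodo (I, -1). Ligand charge sum = -6.
With Al in oxidation state +3, the complex ion is [Al...]^3−.
Charge balance with ammonium (+1) requires 1 complex ion per 3 ammonium.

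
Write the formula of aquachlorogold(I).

[AuCl(H2O)]

Ligands: 1 aqua (H2O, neutral), 1 chloro (Cl, -1). Ligand charge sum = -1.
With Au in oxidation state +1, the complex ion is [Au...].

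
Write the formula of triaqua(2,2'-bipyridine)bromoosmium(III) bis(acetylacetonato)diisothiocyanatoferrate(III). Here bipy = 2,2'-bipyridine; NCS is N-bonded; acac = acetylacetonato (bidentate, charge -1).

[Os(bipy)Br(H2O)3][Fe(acac)2(NCS)2]2

Cation [Os…]: ligand charges -1, Os(III) ⇒ ion charge 2+.
Anion [Fe…]: ligand charges -4, Fe(III) ⇒ ion charge 1−.
One 2+ cation requires 2 of the 1− anion.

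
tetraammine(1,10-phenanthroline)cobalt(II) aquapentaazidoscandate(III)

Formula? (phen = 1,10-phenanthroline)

[Co(NH3)4(phen)][Sc(H2O)(N3)5]

Cation [Co…]: ligand charges 0, Co(II) ⇒ ion charge 2+.
Anion [Sc…]: ligand charges -5, Sc(III) ⇒ ion charge 2−.
One 2+ cation balances one 2− anion.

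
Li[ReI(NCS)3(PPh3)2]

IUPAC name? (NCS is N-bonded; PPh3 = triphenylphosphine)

lithium iodotriisothiocyanatobis(triphenylphosphine)rhenate(III)

The 1 lithium counter-ion carries a total charge of +1, so each complex ion is 1−.
Ligand charges: 3×isothiocyanato (-1 each), 2×triphenylphosphine (neutral), 1×iodo (-1 each); total -4. So Re + (-4) = 1−, giving Re = +3.
Ligands are named alphabetically: iodo before isothiocyanato before triphenylphosphine.
The complex ion is anionic, so rhenium takes the -ate form rhenate(III).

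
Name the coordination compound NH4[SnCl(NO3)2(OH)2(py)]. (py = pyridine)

ammonium chlorodihydroxodinitrato(pyridine)stannate(IV)

The 1 ammonium counter-ion carries a total charge of +1, so each complex ion is 1−.
Ligand charges: 1×chloro (-1 each), 1×pyridine (neutral), 2×hydroxo (-1 each), 2×nitrato (-1 each); total -5. So Sn + (-5) = 1−, giving Sn = +4.
The complex ion is anionic, so tin takes the -ate form stannate(IV).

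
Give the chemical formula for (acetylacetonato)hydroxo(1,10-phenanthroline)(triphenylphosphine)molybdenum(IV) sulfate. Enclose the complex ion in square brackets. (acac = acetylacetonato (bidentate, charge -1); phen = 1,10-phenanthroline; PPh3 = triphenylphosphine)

Ligands: 1 acetylacetonato (acac, -1), 1 1,10-phenanthroline (phen, neutral), 1 hydroxo (OH, -1), 1 triphenylphosphine (PPh3, neutral). Ligand charge sum = -2.
Charge balance with sulfate (-2) requires 1 complex ion per 1 sulfate.

[Mo(acac)(OH)(phen)(PPh3)]SO4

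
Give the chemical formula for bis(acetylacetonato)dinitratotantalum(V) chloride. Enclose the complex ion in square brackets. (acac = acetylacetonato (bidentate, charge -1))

[Ta(acac)2(NO3)2]Cl

Ligands: 2 acetylacetonato (acac, -1), 2 nitrato (NO3, -1). Ligand charge sum = -4.
With Ta in oxidation state +5, the complex ion is [Ta...]^1+.
Charge balance with chloride (-1) requires 1 complex ion per 1 chloride.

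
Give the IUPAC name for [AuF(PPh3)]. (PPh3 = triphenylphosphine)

fluoro(triphenylphosphine)gold(I)

There is no counter-ion, so the complex is neutral overall.
Ligand charges: 1×triphenylphosphine (neutral), 1×fluoro (-1 each); total -1. So Au + (-1) = 0, giving Au = +1.
Ligands are named alphabetically: fluoro before triphenylphosphine.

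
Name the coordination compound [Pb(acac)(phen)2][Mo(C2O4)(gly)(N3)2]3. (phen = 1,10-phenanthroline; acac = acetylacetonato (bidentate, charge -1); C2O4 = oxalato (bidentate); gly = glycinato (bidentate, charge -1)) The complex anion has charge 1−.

(acetylacetonato)bis(1,10-phenanthroline)lead(IV) diazido(glycinato)oxalatomolybdate(IV)

Both ions are complex: the cation is named first with the plain metal name, the anion second with the -ate form; each ion's ligands are alphabetised independently.
The complex anion is given as 1−; its ligand charges sum to -5, so Mo = +4.
With 3 anions per cation, the cation must be 3×1 = 3+.
Cation: ligand charges sum to -1; for the ion to be 3+, Pb = +4.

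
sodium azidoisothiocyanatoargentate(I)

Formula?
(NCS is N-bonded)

Na[Ag(N3)(NCS)]

Ligands: 1 isothiocyanato (NCS, -1), 1 azido (N3, -1). Ligand charge sum = -2.
Charge balance with sodium (+1) requires 1 complex ion per 1 sodium.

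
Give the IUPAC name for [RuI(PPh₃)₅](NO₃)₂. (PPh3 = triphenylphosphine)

The 2 nitrate counter-ions carry a total charge of -2, so each complex ion is 2+.
Ligand charges: 1×iodo (-1 each), 5×triphenylphosphine (neutral); total -1. So Ru + (-1) = 2+, giving Ru = +3.
Ligands are named alphabetically: iodo before triphenylphosphine.

iodopentakis(triphenylphosphine)ruthenium(III) nitrate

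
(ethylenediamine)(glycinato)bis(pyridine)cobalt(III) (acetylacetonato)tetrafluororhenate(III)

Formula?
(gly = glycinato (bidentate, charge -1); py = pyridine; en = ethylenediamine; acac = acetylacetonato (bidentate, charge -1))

Cation [Co…]: ligand charges -1, Co(III) ⇒ ion charge 2+.
Anion [Re…]: ligand charges -5, Re(III) ⇒ ion charge 2−.

[Co(en)(gly)(py)2][Re(acac)F4]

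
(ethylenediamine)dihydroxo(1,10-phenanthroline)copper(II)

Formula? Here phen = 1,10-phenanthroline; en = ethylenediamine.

Ligands: 1 1,10-phenanthroline (phen, neutral), 2 hydroxo (OH, -1), 1 ethylenediamine (en, neutral). Ligand charge sum = -2.
With Cu in oxidation state +2, the complex ion is [Cu...].

[Cu(en)(OH)2(phen)]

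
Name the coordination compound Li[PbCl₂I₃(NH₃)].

lithium amminedichlorotriiodoplumbate(IV)

The 1 lithium counter-ion carries a total charge of +1, so each complex ion is 1−.
Ligand charges: 1×ammine (neutral), 3×iodo (-1 each), 2×chloro (-1 each); total -5. So Pb + (-5) = 1−, giving Pb = +4.
The complex ion is anionic, so lead takes the -ate form plumbate(IV).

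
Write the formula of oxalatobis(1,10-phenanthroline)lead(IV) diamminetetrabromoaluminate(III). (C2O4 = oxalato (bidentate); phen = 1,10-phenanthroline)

[Pb(C2O4)(phen)2][AlBr4(NH3)2]2

Cation [Pb…]: ligand charges -2, Pb(IV) ⇒ ion charge 2+.
Anion [Al…]: ligand charges -4, Al(III) ⇒ ion charge 1−.
One 2+ cation requires 2 of the 1− anion.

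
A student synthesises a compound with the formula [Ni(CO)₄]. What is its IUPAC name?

There is no counter-ion, so the complex is neutral overall.
Ligand charges: 4×carbonyl (neutral); total 0. So Ni + (0) = 0, giving Ni = 0.

tetracarbonylnickel(0)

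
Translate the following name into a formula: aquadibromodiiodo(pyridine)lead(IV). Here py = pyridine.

[PbBr2(H2O)I2(py)]

Ligands: 1 aqua (H2O, neutral), 2 iodo (I, -1), 2 bromo (Br, -1), 1 pyridine (py, neutral). Ligand charge sum = -4.
With Pb in oxidation state +4, the complex ion is [Pb...].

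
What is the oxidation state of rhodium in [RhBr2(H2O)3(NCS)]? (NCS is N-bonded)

No counter-ion: the bracketed complex is neutral.
Ligand charges: 1×NCS = -1; 3×H2O neutral; 2×Br = -2; sum -3.
Rh + (-3) = 0 ⇒ Rh is +3.

+3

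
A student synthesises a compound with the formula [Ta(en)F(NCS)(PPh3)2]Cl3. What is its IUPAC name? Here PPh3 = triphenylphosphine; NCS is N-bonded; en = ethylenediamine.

(ethylenediamine)fluoroisothiocyanatobis(triphenylphosphine)tantalum(V) chloride

The 3 chloride counter-ions carry a total charge of -3, so each complex ion is 3+.
Ligand charges: 2×triphenylphosphine (neutral), 1×isothiocyanato (-1 each), 1×fluoro (-1 each), 1×ethylenediamine (neutral); total -2. So Ta + (-2) = 3+, giving Ta = +5.
Ligands are named alphabetically: ethylenediamine before fluoro before isothiocyanato before triphenylphosphine.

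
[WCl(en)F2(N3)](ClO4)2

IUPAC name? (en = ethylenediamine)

azidochloro(ethylenediamine)difluorotungsten(VI) perchlorate

The 2 perchlorate counter-ions carry a total charge of -2, so each complex ion is 2+.
Ligand charges: 1×chloro (-1 each), 1×azido (-1 each), 1×ethylenediamine (neutral), 2×fluoro (-1 each); total -4. So W + (-4) = 2+, giving W = +6.
Ligands are named alphabetically: azido before chloro before ethylenediamine before fluoro.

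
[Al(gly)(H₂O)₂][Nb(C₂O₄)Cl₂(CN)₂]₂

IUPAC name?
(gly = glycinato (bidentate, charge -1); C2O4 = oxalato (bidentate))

diaqua(glycinato)aluminium(III) dichlorodicyanooxalatoniobate(V)

Both ions are complex: the cation is named first with the plain metal name, the anion second with the -ate form; each ion's ligands are alphabetised independently.
Aluminium is always +3 in its complexes; the cation's ligand charges sum to -1, so the complex cation is 2+.
With 2 anions per cation, each anion must be 2/2 = 1−.
Anion: ligand charges sum to -6; for the ion to be 1−, Nb = +5.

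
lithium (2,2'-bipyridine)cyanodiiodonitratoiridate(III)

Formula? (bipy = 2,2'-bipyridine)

Ligands: 1 2,2'-bipyridine (bipy, neutral), 1 cyano (CN, -1), 1 nitrato (NO3, -1), 2 iodo (I, -1). Ligand charge sum = -4.
Charge balance with lithium (+1) requires 1 complex ion per 1 lithium.

Li[Ir(bipy)(CN)I2(NO3)]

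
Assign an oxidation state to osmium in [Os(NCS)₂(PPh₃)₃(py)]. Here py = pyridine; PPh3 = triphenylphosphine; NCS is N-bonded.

No counter-ion: the bracketed complex is neutral.
Ligand charges: 1×py neutral; 3×PPh3 neutral; 2×NCS = -2; sum -2.
Os + (-2) = 0 ⇒ Os is +2.

+2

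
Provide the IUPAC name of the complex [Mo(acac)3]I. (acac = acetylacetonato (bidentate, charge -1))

tris(acetylacetonato)molybdenum(IV) iodide

The 1 iodide counter-ion carries a total charge of -1, so each complex ion is 1+.
Ligand charges: 3×acetylacetonato (-1 each); total -3. So Mo + (-3) = 1+, giving Mo = +4.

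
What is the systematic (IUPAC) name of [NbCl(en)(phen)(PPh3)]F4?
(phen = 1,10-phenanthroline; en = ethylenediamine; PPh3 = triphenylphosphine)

chloro(ethylenediamine)(1,10-phenanthroline)(triphenylphosphine)niobium(V) fluoride

The 4 fluoride counter-ions carry a total charge of -4, so each complex ion is 4+.
Ligand charges: 1×1,10-phenanthroline (neutral), 1×ethylenediamine (neutral), 1×triphenylphosphine (neutral), 1×chloro (-1 each); total -1. So Nb + (-1) = 4+, giving Nb = +5.
Ligands are named alphabetically: chloro before ethylenediamine before phenanthroline before triphenylphosphine.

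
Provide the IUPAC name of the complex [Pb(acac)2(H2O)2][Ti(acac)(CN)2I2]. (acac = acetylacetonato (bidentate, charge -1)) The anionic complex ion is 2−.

The complex anion is given as 2−; its ligand charges sum to -5, so Ti = +3.
A 1:1 salt means the cation carries the equal and opposite charge, 2+.
Cation: ligand charges sum to -2; for the ion to be 2+, Pb = +4.

bis(acetylacetonato)diaqualead(IV) (acetylacetonato)dicyanodiiodotitanate(III)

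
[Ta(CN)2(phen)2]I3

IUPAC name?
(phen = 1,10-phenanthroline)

The 3 iodide counter-ions carry a total charge of -3, so each complex ion is 3+.
Ligand charges: 2×1,10-phenanthroline (neutral), 2×cyano (-1 each); total -2. So Ta + (-2) = 3+, giving Ta = +5.
Ligands are named alphabetically: cyano before phenanthroline.

dicyanobis(1,10-phenanthroline)tantalum(V) iodide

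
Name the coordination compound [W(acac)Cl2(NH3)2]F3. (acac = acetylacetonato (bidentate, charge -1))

The 3 fluoride counter-ions carry a total charge of -3, so each complex ion is 3+.
Ligand charges: 2×ammine (neutral), 2×chloro (-1 each), 1×acetylacetonato (-1 each); total -3. So W + (-3) = 3+, giving W = +6.
Ligands are named alphabetically: acetylacetonato before ammine before chloro.

(acetylacetonato)diamminedichlorotungsten(VI) fluoride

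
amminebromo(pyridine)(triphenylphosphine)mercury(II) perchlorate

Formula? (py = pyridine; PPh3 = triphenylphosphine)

Ligands: 1 bromo (Br, -1), 1 pyridine (py, neutral), 1 triphenylphosphine (PPh3, neutral), 1 ammine (NH3, neutral). Ligand charge sum = -1.
Charge balance with perchlorate (-1) requires 1 complex ion per 1 perchlorate.

[HgBr(NH3)(PPh3)(py)]ClO4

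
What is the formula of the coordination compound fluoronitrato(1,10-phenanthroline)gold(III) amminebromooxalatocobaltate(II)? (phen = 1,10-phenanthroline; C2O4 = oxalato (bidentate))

[AuF(NO3)(phen)][CoBr(C2O4)(NH3)]

Cation [Au…]: ligand charges -2, Au(III) ⇒ ion charge 1+.
Anion [Co…]: ligand charges -3, Co(II) ⇒ ion charge 1−.
One 1+ cation balances one 1− anion.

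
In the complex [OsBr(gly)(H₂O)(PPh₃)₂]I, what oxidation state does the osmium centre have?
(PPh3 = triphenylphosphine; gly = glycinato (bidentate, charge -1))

+3

1 iodide outside the brackets (-1 each) → the complex ion is 1+.
Ligand charges: 1×H2O neutral; 2×PPh3 neutral; 1×Br = -1; 1×gly = -1; sum -2.
Os + (-2) = 1+ ⇒ Os is +3.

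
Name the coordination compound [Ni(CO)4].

tetracarbonylnickel(0)

There is no counter-ion, so the complex is neutral overall.
Ligand charges: 4×carbonyl (neutral); total 0. So Ni + (0) = 0, giving Ni = 0.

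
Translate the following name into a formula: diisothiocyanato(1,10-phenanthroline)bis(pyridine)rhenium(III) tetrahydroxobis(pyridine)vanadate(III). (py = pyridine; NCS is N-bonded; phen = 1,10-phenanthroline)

[Re(NCS)2(phen)(py)2][V(OH)4(py)2]

Cation [Re…]: ligand charges -2, Re(III) ⇒ ion charge 1+.
Anion [V…]: ligand charges -4, V(III) ⇒ ion charge 1−.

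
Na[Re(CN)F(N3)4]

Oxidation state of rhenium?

+5

1 sodium outside the brackets (+1 each) → the complex ion is 1−.
Ligand charges: 1×CN = -1; 4×N3 = -4; 1×F = -1; sum -6.
Re + (-6) = 1− ⇒ Re is +5.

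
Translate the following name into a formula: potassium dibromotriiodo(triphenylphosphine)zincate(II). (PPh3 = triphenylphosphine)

Ligands: 3 iodo (I, -1), 2 bromo (Br, -1), 1 triphenylphosphine (PPh3, neutral). Ligand charge sum = -5.
With Zn in oxidation state +2, the complex ion is [Zn...]^3−.
Charge balance with potassium (+1) requires 1 complex ion per 3 potassium.

K3[ZnBr2I3(PPh3)]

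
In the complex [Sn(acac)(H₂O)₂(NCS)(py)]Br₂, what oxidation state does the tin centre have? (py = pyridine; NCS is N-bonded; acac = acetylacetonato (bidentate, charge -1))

+4

2 bromide outside the brackets (-1 each) → the complex ion is 2+.
Ligand charges: 1×py neutral; 2×H2O neutral; 1×NCS = -1; 1×acac = -1; sum -2.
Sn + (-2) = 2+ ⇒ Sn is +4.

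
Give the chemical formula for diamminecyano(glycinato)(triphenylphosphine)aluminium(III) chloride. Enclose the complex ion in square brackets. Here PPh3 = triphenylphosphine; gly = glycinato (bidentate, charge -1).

[Al(CN)(gly)(NH3)2(PPh3)]Cl

Ligands: 1 triphenylphosphine (PPh3, neutral), 2 ammine (NH3, neutral), 1 glycinato (gly, -1), 1 cyano (CN, -1). Ligand charge sum = -2.
Charge balance with chloride (-1) requires 1 complex ion per 1 chloride.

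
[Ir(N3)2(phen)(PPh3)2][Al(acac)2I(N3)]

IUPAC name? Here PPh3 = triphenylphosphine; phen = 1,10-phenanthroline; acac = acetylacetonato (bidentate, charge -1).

diazido(1,10-phenanthroline)bis(triphenylphosphine)iridium(III) bis(acetylacetonato)azidoiodoaluminate(III)

Both ions are complex: the cation is named first with the plain metal name, the anion second with the -ate form; each ion's ligands are alphabetised independently.
Aluminium is always +3 in its complexes; the anion's ligand charges sum to -4, so the complex anion is 1−.
A 1:1 salt means the cation carries the equal and opposite charge, 1+.
Cation: ligand charges sum to -2; for the ion to be 1+, Ir = +3.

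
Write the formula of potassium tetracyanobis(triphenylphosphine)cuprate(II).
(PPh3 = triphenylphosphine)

K2[Cu(CN)4(PPh3)2]

Ligands: 4 cyano (CN, -1), 2 triphenylphosphine (PPh3, neutral). Ligand charge sum = -4.
With Cu in oxidation state +2, the complex ion is [Cu...]^2−.
Charge balance with potassium (+1) requires 1 complex ion per 2 potassium.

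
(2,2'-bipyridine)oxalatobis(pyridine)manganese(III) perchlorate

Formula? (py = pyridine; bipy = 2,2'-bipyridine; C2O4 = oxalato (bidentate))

[Mn(bipy)(C2O4)(py)2]ClO4

Ligands: 2 pyridine (py, neutral), 1 2,2'-bipyridine (bipy, neutral), 1 oxalato (C2O4, -2). Ligand charge sum = -2.
Charge balance with perchlorate (-1) requires 1 complex ion per 1 perchlorate.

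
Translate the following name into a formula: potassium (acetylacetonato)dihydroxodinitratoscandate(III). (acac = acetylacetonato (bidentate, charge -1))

K2[Sc(acac)(NO3)2(OH)2]

Ligands: 2 hydroxo (OH, -1), 1 acetylacetonato (acac, -1), 2 nitrato (NO3, -1). Ligand charge sum = -5.
With Sc in oxidation state +3, the complex ion is [Sc...]^2−.
Charge balance with potassium (+1) requires 1 complex ion per 2 potassium.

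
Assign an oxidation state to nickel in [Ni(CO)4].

No counter-ion: the bracketed complex is neutral.
Ligand charges: 4×CO neutral; sum 0.
Ni + (0) = 0 ⇒ Ni is 0.

0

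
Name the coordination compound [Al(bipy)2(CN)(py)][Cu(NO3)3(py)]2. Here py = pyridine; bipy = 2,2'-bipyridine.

Both ions are complex: the cation is named first with the plain metal name, the anion second with the -ate form; each ion's ligands are alphabetised independently.
Aluminium is always +3 in its complexes; the cation's ligand charges sum to -1, so the complex cation is 2+.
With 2 anions per cation, each anion must be 2/2 = 1−.
Anion: ligand charges sum to -3; for the ion to be 1−, Cu = +2.

bis(2,2'-bipyridine)cyano(pyridine)aluminium(III) trinitrato(pyridine)cuprate(II)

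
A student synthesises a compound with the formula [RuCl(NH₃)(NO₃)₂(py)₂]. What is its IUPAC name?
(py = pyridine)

There is no counter-ion, so the complex is neutral overall.
Ligand charges: 1×chloro (-1 each), 2×pyridine (neutral), 2×nitrato (-1 each), 1×ammine (neutral); total -3. So Ru + (-3) = 0, giving Ru = +3.
Ligands are named alphabetically: ammine before chloro before nitrato before pyridine.

amminechlorodinitratobis(pyridine)ruthenium(III)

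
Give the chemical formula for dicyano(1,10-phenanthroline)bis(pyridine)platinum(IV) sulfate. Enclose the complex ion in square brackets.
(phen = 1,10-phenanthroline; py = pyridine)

[Pt(CN)2(phen)(py)2]SO4

Ligands: 1 1,10-phenanthroline (phen, neutral), 2 cyano (CN, -1), 2 pyridine (py, neutral). Ligand charge sum = -2.
Charge balance with sulfate (-2) requires 1 complex ion per 1 sulfate.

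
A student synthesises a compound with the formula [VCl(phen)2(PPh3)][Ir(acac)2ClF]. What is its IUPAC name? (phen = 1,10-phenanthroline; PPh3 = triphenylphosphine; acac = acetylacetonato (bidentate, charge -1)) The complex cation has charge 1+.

The complex cation is given as 1+; its ligand charges sum to -1, so V = +2.
A 1:1 salt means the anion carries the equal and opposite charge, 1−.
Anion: ligand charges sum to -4; for the ion to be 1−, Ir = +3.

chlorobis(1,10-phenanthroline)(triphenylphosphine)vanadium(II) bis(acetylacetonato)chlorofluoroiridate(III)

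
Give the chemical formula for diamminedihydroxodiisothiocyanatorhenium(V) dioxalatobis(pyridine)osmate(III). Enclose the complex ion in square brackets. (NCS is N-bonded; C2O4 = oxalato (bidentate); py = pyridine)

[Re(NCS)2(NH3)2(OH)2][Os(C2O4)2(py)2]

Cation [Re…]: ligand charges -4, Re(V) ⇒ ion charge 1+.
Anion [Os…]: ligand charges -4, Os(III) ⇒ ion charge 1−.
One 1+ cation balances one 1− anion.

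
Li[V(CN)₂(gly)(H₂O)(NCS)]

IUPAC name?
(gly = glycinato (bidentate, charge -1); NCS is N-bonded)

lithium aquadicyano(glycinato)isothiocyanatovanadate(III)

The 1 lithium counter-ion carries a total charge of +1, so each complex ion is 1−.
Ligand charges: 2×cyano (-1 each), 1×glycinato (-1 each), 1×isothiocyanato (-1 each), 1×aqua (neutral); total -4. So V + (-4) = 1−, giving V = +3.
Ligands are named alphabetically: aqua before cyano before glycinato before isothiocyanato.
The complex ion is anionic, so vanadium takes the -ate form vanadate(III).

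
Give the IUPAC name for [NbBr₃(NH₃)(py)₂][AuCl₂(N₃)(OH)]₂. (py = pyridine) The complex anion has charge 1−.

Both ions are complex: the cation is named first with the plain metal name, the anion second with the -ate form; each ion's ligands are alphabetised independently.
The complex anion is given as 1−; its ligand charges sum to -4, so Au = +3.
With 2 anions per cation, the cation must be 2×1 = 2+.
Cation: ligand charges sum to -3; for the ion to be 2+, Nb = +5.

amminetribromobis(pyridine)niobium(V) azidodichlorohydroxoaurate(III)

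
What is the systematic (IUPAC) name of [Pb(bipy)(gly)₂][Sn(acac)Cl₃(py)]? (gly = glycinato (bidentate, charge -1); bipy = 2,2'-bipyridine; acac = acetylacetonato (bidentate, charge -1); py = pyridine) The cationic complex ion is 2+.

(2,2'-bipyridine)bis(glycinato)lead(IV) (acetylacetonato)trichloro(pyridine)stannate(II)

Both ions are complex: the cation is named first with the plain metal name, the anion second with the -ate form; each ion's ligands are alphabetised independently.
The complex cation is given as 2+; its ligand charges sum to -2, so Pb = +4.
A 1:1 salt means the anion carries the equal and opposite charge, 2−.
Anion: ligand charges sum to -4; for the ion to be 2−, Sn = +2.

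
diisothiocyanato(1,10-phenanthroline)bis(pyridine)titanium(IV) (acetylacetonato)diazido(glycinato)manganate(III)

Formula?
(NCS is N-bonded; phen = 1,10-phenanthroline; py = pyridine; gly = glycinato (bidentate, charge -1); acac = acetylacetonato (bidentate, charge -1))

[Ti(NCS)2(phen)(py)2][Mn(acac)(gly)(N3)2]2

Cation [Ti…]: ligand charges -2, Ti(IV) ⇒ ion charge 2+.
Anion [Mn…]: ligand charges -4, Mn(III) ⇒ ion charge 1−.
One 2+ cation requires 2 of the 1− anion.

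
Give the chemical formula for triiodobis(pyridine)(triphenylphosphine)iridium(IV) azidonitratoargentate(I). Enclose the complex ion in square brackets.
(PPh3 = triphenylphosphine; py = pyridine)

[IrI3(PPh3)(py)2][Ag(N3)(NO3)]

Cation [Ir…]: ligand charges -3, Ir(IV) ⇒ ion charge 1+.
Anion [Ag…]: ligand charges -2, Ag(I) ⇒ ion charge 1−.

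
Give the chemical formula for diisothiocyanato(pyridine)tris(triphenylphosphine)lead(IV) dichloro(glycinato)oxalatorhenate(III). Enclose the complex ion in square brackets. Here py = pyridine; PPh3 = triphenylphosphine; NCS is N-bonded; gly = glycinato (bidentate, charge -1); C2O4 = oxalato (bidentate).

Cation [Pb…]: ligand charges -2, Pb(IV) ⇒ ion charge 2+.
Anion [Re…]: ligand charges -5, Re(III) ⇒ ion charge 2−.
One 2+ cation balances one 2− anion.

[Pb(NCS)2(PPh3)3(py)][Re(C2O4)Cl2(gly)]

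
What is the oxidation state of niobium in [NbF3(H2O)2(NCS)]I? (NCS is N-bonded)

1 iodide outside the brackets (-1 each) → the complex ion is 1+.
Ligand charges: 1×NCS = -1; 2×H2O neutral; 3×F = -3; sum -4.
Nb + (-4) = 1+ ⇒ Nb is +5.

+5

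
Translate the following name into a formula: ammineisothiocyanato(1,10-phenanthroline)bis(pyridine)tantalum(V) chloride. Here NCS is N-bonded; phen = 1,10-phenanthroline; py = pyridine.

Ligands: 1 ammine (NH3, neutral), 1 isothiocyanato (NCS, -1), 1 1,10-phenanthroline (phen, neutral), 2 pyridine (py, neutral). Ligand charge sum = -1.
Charge balance with chloride (-1) requires 1 complex ion per 4 chloride.

[Ta(NCS)(NH3)(phen)(py)2]Cl4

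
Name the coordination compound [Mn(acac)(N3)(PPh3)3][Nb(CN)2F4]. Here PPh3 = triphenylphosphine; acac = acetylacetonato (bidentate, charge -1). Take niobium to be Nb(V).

(acetylacetonato)azidotris(triphenylphosphine)manganese(III) dicyanotetrafluoroniobate(V)

Both ions are complex: the cation is named first with the plain metal name, the anion second with the -ate form; each ion's ligands are alphabetised independently.
Nb is given as +5; the anion's ligand charges sum to -6, so the complex anion is 1−.
A 1:1 salt means the cation carries the equal and opposite charge, 1+.
Cation: ligand charges sum to -2; for the ion to be 1+, Mn = +3.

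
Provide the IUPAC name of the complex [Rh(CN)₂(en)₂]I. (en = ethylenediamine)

dicyanobis(ethylenediamine)rhodium(III) iodide

The 1 iodide counter-ion carries a total charge of -1, so each complex ion is 1+.
Ligand charges: 2×ethylenediamine (neutral), 2×cyano (-1 each); total -2. So Rh + (-2) = 1+, giving Rh = +3.
Ligands are named alphabetically: cyano before ethylenediamine.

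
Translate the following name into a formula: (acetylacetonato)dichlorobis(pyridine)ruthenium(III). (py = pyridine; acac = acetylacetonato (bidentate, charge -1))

Ligands: 2 pyridine (py, neutral), 2 chloro (Cl, -1), 1 acetylacetonato (acac, -1). Ligand charge sum = -3.
With Ru in oxidation state +3, the complex ion is [Ru...].

[Ru(acac)Cl2(py)2]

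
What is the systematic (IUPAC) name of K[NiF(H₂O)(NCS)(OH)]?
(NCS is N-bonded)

potassium aquafluorohydroxoisothiocyanatonickelate(II)

The 1 potassium counter-ion carries a total charge of +1, so each complex ion is 1−.
Ligand charges: 1×isothiocyanato (-1 each), 1×fluoro (-1 each), 1×hydroxo (-1 each), 1×aqua (neutral); total -3. So Ni + (-3) = 1−, giving Ni = +2.
Ligands are named alphabetically: aqua before fluoro before hydroxo before isothiocyanato.
The complex ion is anionic, so nickel takes the -ate form nickelate(II).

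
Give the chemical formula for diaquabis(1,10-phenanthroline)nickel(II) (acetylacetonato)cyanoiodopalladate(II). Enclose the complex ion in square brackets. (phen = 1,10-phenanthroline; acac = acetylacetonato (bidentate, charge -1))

[Ni(H2O)2(phen)2][Pd(acac)(CN)I]2

Cation [Ni…]: ligand charges 0, Ni(II) ⇒ ion charge 2+.
Anion [Pd…]: ligand charges -3, Pd(II) ⇒ ion charge 1−.
One 2+ cation requires 2 of the 1− anion.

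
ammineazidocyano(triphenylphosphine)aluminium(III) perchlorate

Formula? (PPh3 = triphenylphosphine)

[Al(CN)(N3)(NH3)(PPh3)]ClO4

Ligands: 1 ammine (NH3, neutral), 1 azido (N3, -1), 1 cyano (CN, -1), 1 triphenylphosphine (PPh3, neutral). Ligand charge sum = -2.
With Al in oxidation state +3, the complex ion is [Al...]^1+.
Charge balance with perchlorate (-1) requires 1 complex ion per 1 perchlorate.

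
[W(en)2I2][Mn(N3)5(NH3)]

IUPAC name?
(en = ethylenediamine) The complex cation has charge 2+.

bis(ethylenediamine)diiodotungsten(IV) amminepentaazidomanganate(III)

The complex cation is given as 2+; its ligand charges sum to -2, so W = +4.
A 1:1 salt means the anion carries the equal and opposite charge, 2−.
Anion: ligand charges sum to -5; for the ion to be 2−, Mn = +3.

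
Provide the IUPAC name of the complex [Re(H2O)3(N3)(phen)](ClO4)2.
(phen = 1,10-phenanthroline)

The 2 perchlorate counter-ions carry a total charge of -2, so each complex ion is 2+.
Ligand charges: 1×azido (-1 each), 3×aqua (neutral), 1×1,10-phenanthroline (neutral); total -1. So Re + (-1) = 2+, giving Re = +3.
Ligands are named alphabetically: aqua before azido before phenanthroline.

triaquaazido(1,10-phenanthroline)rhenium(III) perchlorate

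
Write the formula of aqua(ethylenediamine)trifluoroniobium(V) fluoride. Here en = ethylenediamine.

[Nb(en)F3(H2O)]F2

Ligands: 1 aqua (H2O, neutral), 1 ethylenediamine (en, neutral), 3 fluoro (F, -1). Ligand charge sum = -3.
With Nb in oxidation state +5, the complex ion is [Nb...]^2+.
Charge balance with fluoride (-1) requires 1 complex ion per 2 fluoride.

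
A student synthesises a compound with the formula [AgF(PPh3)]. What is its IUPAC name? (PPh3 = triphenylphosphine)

There is no counter-ion, so the complex is neutral overall.
Ligand charges: 1×fluoro (-1 each), 1×triphenylphosphine (neutral); total -1. So Ag + (-1) = 0, giving Ag = +1.
Ligands are named alphabetically: fluoro before triphenylphosphine.

fluoro(triphenylphosphine)silver(I)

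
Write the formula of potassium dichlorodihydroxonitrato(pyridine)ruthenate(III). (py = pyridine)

Ligands: 1 pyridine (py, neutral), 2 hydroxo (OH, -1), 2 chloro (Cl, -1), 1 nitrato (NO3, -1). Ligand charge sum = -5.
Charge balance with potassium (+1) requires 1 complex ion per 2 potassium.

K2[RuCl2(NO3)(OH)2(py)]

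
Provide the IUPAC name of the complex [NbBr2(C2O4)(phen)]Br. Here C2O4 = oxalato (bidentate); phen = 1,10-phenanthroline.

dibromooxalato(1,10-phenanthroline)niobium(V) bromide

The 1 bromide counter-ion carries a total charge of -1, so each complex ion is 1+.
Ligand charges: 2×bromo (-1 each), 1×oxalato (-2 each), 1×1,10-phenanthroline (neutral); total -4. So Nb + (-4) = 1+, giving Nb = +5.
Ligands are named alphabetically: bromo before oxalato before phenanthroline.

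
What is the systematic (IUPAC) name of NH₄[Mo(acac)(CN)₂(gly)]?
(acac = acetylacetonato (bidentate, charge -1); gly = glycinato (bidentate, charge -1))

The 1 ammonium counter-ion carries a total charge of +1, so each complex ion is 1−.
Ligand charges: 1×acetylacetonato (-1 each), 2×cyano (-1 each), 1×glycinato (-1 each); total -4. So Mo + (-4) = 1−, giving Mo = +3.
The complex ion is anionic, so molybdenum takes the -ate form molybdate(III).

ammonium (acetylacetonato)dicyano(glycinato)molybdate(III)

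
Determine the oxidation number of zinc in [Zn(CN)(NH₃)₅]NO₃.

1 nitrate outside the brackets (-1 each) → the complex ion is 1+.
Ligand charges: 1×CN = -1; 5×NH3 neutral; sum -1.
Zn + (-1) = 1+ ⇒ Zn is +2.

+2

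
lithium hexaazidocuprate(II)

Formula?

Ligands: 6 azido (N3, -1). Ligand charge sum = -6.
Charge balance with lithium (+1) requires 1 complex ion per 4 lithium.

Li4[Cu(N3)6]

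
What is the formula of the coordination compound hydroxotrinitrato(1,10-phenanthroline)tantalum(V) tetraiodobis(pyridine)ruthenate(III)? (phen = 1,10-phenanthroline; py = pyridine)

Cation [Ta…]: ligand charges -4, Ta(V) ⇒ ion charge 1+.
Anion [Ru…]: ligand charges -4, Ru(III) ⇒ ion charge 1−.
One 1+ cation balances one 1− anion.

[Ta(NO3)3(OH)(phen)][RuI4(py)2]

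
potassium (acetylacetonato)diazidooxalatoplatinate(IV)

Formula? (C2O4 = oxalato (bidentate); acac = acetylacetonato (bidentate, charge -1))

K[Pt(acac)(C2O4)(N3)2]

Ligands: 2 azido (N3, -1), 1 oxalato (C2O4, -2), 1 acetylacetonato (acac, -1). Ligand charge sum = -5.
Charge balance with potassium (+1) requires 1 complex ion per 1 potassium.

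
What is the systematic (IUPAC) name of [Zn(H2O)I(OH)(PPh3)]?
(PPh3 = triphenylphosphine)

aquahydroxoiodo(triphenylphosphine)zinc(II)

There is no counter-ion, so the complex is neutral overall.
Ligand charges: 1×aqua (neutral), 1×triphenylphosphine (neutral), 1×hydroxo (-1 each), 1×iodo (-1 each); total -2. So Zn + (-2) = 0, giving Zn = +2.
Ligands are named alphabetically: aqua before hydroxo before iodo before triphenylphosphine.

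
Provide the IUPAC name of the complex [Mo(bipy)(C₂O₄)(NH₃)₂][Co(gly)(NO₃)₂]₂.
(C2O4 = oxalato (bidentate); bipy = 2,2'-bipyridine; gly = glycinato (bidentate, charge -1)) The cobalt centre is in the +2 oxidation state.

Co is given as +2; the anion's ligand charges sum to -3, so the complex anion is 1−.
With 2 anions per cation, the cation must be 2×1 = 2+.
Cation: ligand charges sum to -2; for the ion to be 2+, Mo = +4.

diammine(2,2'-bipyridine)oxalatomolybdenum(IV) (glycinato)dinitratocobaltate(II)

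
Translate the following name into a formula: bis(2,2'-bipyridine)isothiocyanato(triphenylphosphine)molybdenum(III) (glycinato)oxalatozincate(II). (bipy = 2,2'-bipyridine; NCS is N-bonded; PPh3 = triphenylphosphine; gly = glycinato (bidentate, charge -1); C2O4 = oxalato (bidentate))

Cation [Mo…]: ligand charges -1, Mo(III) ⇒ ion charge 2+.
Anion [Zn…]: ligand charges -3, Zn(II) ⇒ ion charge 1−.
One 2+ cation requires 2 of the 1− anion.

[Mo(bipy)2(NCS)(PPh3)][Zn(C2O4)(gly)]2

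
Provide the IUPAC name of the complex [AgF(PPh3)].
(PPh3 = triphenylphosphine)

fluoro(triphenylphosphine)silver(I)

There is no counter-ion, so the complex is neutral overall.
Ligand charges: 1×triphenylphosphine (neutral), 1×fluoro (-1 each); total -1. So Ag + (-1) = 0, giving Ag = +1.
Ligands are named alphabetically: fluoro before triphenylphosphine.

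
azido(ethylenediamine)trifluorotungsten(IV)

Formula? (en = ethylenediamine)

Ligands: 1 ethylenediamine (en, neutral), 1 azido (N3, -1), 3 fluoro (F, -1). Ligand charge sum = -4.
With W in oxidation state +4, the complex ion is [W...].

[W(en)F3(N3)]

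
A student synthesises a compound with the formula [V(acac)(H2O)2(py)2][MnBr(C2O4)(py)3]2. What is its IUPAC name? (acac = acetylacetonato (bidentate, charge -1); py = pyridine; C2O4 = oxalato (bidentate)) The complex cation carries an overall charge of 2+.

(acetylacetonato)diaquabis(pyridine)vanadium(III) bromooxalatotris(pyridine)manganate(II)

The complex cation is given as 2+; its ligand charges sum to -1, so V = +3.
With 2 anions per cation, each anion must be 2/2 = 1−.
Anion: ligand charges sum to -3; for the ion to be 1−, Mn = +2.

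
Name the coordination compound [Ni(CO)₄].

tetracarbonylnickel(0)

There is no counter-ion, so the complex is neutral overall.
Ligand charges: 4×carbonyl (neutral); total 0. So Ni + (0) = 0, giving Ni = 0.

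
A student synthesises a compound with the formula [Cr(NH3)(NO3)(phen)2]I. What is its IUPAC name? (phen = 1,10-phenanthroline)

amminenitratobis(1,10-phenanthroline)chromium(II) iodide

The 1 iodide counter-ion carries a total charge of -1, so each complex ion is 1+.
Ligand charges: 2×1,10-phenanthroline (neutral), 1×ammine (neutral), 1×nitrato (-1 each); total -1. So Cr + (-1) = 1+, giving Cr = +2.
Ligands are named alphabetically: ammine before nitrato before phenanthroline.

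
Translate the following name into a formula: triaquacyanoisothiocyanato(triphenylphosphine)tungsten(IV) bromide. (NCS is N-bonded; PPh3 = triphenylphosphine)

Ligands: 1 isothiocyanato (NCS, -1), 3 aqua (H2O, neutral), 1 triphenylphosphine (PPh3, neutral), 1 cyano (CN, -1). Ligand charge sum = -2.
With W in oxidation state +4, the complex ion is [W...]^2+.
Charge balance with bromide (-1) requires 1 complex ion per 2 bromide.

[W(CN)(H2O)3(NCS)(PPh3)]Br2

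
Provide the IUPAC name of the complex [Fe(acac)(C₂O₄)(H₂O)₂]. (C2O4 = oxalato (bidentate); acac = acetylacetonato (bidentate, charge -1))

There is no counter-ion, so the complex is neutral overall.
Ligand charges: 1×oxalato (-2 each), 2×aqua (neutral), 1×acetylacetonato (-1 each); total -3. So Fe + (-3) = 0, giving Fe = +3.
Ligands are named alphabetically: acetylacetonato before aqua before oxalato.

(acetylacetonato)diaquaoxalatoiron(III)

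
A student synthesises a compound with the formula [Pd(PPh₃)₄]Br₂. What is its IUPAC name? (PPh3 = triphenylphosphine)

The 2 bromide counter-ions carry a total charge of -2, so each complex ion is 2+.
Ligand charges: 4×triphenylphosphine (neutral); total 0. So Pd + (0) = 2+, giving Pd = +2.

tetrakis(triphenylphosphine)palladium(II) bromide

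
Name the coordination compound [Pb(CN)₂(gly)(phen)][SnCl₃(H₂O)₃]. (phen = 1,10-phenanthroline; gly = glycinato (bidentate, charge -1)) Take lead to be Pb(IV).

dicyano(glycinato)(1,10-phenanthroline)lead(IV) triaquatrichlorostannate(II)

Pb is given as +4; the cation's ligand charges sum to -3, so the complex cation is 1+.
A 1:1 salt means the anion carries the equal and opposite charge, 1−.
Anion: ligand charges sum to -3; for the ion to be 1−, Sn = +2.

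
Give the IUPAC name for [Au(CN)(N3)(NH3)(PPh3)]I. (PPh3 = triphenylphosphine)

The 1 iodide counter-ion carries a total charge of -1, so each complex ion is 1+.
Ligand charges: 1×ammine (neutral), 1×triphenylphosphine (neutral), 1×azido (-1 each), 1×cyano (-1 each); total -2. So Au + (-2) = 1+, giving Au = +3.
Ligands are named alphabetically: ammine before azido before cyano before triphenylphosphine.

ammineazidocyano(triphenylphosphine)gold(III) iodide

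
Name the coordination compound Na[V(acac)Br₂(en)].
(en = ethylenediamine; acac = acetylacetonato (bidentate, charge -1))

sodium (acetylacetonato)dibromo(ethylenediamine)vanadate(II)

The 1 sodium counter-ion carries a total charge of +1, so each complex ion is 1−.
Ligand charges: 2×bromo (-1 each), 1×ethylenediamine (neutral), 1×acetylacetonato (-1 each); total -3. So V + (-3) = 1−, giving V = +2.
The complex ion is anionic, so vanadium takes the -ate form vanadate(II).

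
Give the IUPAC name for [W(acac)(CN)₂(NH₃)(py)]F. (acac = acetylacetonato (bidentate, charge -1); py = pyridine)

The 1 fluoride counter-ion carries a total charge of -1, so each complex ion is 1+.
Ligand charges: 2×cyano (-1 each), 1×acetylacetonato (-1 each), 1×ammine (neutral), 1×pyridine (neutral); total -3. So W + (-3) = 1+, giving W = +4.
Ligands are named alphabetically: acetylacetonato before ammine before cyano before pyridine.

(acetylacetonato)amminedicyano(pyridine)tungsten(IV) fluoride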